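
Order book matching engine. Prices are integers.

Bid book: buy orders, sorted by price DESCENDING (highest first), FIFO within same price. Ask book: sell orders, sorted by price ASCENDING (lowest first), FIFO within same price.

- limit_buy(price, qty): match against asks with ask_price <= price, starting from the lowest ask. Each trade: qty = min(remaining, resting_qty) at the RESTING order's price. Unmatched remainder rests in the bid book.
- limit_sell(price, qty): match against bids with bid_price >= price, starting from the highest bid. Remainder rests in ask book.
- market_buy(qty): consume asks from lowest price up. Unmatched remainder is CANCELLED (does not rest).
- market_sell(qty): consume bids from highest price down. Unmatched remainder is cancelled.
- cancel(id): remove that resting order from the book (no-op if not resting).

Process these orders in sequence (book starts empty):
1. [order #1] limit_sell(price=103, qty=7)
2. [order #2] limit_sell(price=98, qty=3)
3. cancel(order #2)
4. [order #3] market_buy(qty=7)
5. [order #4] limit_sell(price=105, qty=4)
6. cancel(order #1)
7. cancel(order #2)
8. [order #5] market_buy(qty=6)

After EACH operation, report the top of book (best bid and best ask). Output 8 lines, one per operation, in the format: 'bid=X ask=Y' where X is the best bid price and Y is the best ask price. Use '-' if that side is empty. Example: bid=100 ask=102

After op 1 [order #1] limit_sell(price=103, qty=7): fills=none; bids=[-] asks=[#1:7@103]
After op 2 [order #2] limit_sell(price=98, qty=3): fills=none; bids=[-] asks=[#2:3@98 #1:7@103]
After op 3 cancel(order #2): fills=none; bids=[-] asks=[#1:7@103]
After op 4 [order #3] market_buy(qty=7): fills=#3x#1:7@103; bids=[-] asks=[-]
After op 5 [order #4] limit_sell(price=105, qty=4): fills=none; bids=[-] asks=[#4:4@105]
After op 6 cancel(order #1): fills=none; bids=[-] asks=[#4:4@105]
After op 7 cancel(order #2): fills=none; bids=[-] asks=[#4:4@105]
After op 8 [order #5] market_buy(qty=6): fills=#5x#4:4@105; bids=[-] asks=[-]

Answer: bid=- ask=103
bid=- ask=98
bid=- ask=103
bid=- ask=-
bid=- ask=105
bid=- ask=105
bid=- ask=105
bid=- ask=-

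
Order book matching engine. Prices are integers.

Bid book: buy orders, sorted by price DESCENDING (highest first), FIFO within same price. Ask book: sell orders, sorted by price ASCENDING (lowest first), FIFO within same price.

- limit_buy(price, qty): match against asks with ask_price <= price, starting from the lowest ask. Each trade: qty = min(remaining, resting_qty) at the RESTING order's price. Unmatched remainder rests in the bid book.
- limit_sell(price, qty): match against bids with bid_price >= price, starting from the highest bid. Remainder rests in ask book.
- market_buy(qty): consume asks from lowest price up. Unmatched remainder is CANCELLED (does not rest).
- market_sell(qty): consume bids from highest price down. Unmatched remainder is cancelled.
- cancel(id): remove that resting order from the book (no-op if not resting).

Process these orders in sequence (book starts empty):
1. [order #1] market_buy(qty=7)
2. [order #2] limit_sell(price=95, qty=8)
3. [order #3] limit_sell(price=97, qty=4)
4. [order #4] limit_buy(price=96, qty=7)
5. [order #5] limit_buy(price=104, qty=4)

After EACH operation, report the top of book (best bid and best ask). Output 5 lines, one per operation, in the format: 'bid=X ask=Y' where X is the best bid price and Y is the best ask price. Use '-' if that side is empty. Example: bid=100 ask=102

Answer: bid=- ask=-
bid=- ask=95
bid=- ask=95
bid=- ask=95
bid=- ask=97

Derivation:
After op 1 [order #1] market_buy(qty=7): fills=none; bids=[-] asks=[-]
After op 2 [order #2] limit_sell(price=95, qty=8): fills=none; bids=[-] asks=[#2:8@95]
After op 3 [order #3] limit_sell(price=97, qty=4): fills=none; bids=[-] asks=[#2:8@95 #3:4@97]
After op 4 [order #4] limit_buy(price=96, qty=7): fills=#4x#2:7@95; bids=[-] asks=[#2:1@95 #3:4@97]
After op 5 [order #5] limit_buy(price=104, qty=4): fills=#5x#2:1@95 #5x#3:3@97; bids=[-] asks=[#3:1@97]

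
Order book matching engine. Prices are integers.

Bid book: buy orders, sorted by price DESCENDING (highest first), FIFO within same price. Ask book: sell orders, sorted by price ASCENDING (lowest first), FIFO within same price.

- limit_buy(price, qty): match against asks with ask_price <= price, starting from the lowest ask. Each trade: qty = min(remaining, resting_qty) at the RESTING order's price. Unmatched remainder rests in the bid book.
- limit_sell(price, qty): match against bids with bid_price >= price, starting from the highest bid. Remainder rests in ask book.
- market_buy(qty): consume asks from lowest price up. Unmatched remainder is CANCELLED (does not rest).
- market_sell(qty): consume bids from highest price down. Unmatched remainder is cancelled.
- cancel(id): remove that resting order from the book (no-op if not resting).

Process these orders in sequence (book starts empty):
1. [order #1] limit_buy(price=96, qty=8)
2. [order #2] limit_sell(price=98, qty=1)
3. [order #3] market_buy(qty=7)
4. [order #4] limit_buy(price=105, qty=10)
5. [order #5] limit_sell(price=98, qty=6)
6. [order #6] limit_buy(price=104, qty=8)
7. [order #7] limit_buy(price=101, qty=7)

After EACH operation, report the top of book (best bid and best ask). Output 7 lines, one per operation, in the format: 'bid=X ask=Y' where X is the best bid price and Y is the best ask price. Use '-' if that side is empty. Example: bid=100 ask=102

Answer: bid=96 ask=-
bid=96 ask=98
bid=96 ask=-
bid=105 ask=-
bid=105 ask=-
bid=105 ask=-
bid=105 ask=-

Derivation:
After op 1 [order #1] limit_buy(price=96, qty=8): fills=none; bids=[#1:8@96] asks=[-]
After op 2 [order #2] limit_sell(price=98, qty=1): fills=none; bids=[#1:8@96] asks=[#2:1@98]
After op 3 [order #3] market_buy(qty=7): fills=#3x#2:1@98; bids=[#1:8@96] asks=[-]
After op 4 [order #4] limit_buy(price=105, qty=10): fills=none; bids=[#4:10@105 #1:8@96] asks=[-]
After op 5 [order #5] limit_sell(price=98, qty=6): fills=#4x#5:6@105; bids=[#4:4@105 #1:8@96] asks=[-]
After op 6 [order #6] limit_buy(price=104, qty=8): fills=none; bids=[#4:4@105 #6:8@104 #1:8@96] asks=[-]
After op 7 [order #7] limit_buy(price=101, qty=7): fills=none; bids=[#4:4@105 #6:8@104 #7:7@101 #1:8@96] asks=[-]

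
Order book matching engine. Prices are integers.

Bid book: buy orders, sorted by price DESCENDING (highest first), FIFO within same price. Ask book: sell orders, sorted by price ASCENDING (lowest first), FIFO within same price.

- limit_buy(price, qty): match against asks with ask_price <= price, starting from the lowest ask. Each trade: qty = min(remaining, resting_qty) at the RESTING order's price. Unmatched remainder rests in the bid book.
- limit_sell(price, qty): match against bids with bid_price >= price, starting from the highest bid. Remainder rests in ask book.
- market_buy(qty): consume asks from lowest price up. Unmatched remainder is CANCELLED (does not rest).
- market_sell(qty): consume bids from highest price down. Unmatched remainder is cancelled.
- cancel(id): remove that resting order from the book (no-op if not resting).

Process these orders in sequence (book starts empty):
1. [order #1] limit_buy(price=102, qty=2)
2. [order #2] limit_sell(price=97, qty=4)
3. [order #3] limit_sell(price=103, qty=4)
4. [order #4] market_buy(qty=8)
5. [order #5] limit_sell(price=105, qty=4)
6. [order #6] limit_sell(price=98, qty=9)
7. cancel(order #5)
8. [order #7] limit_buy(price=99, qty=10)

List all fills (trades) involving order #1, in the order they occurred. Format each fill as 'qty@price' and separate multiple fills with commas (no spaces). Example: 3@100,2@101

After op 1 [order #1] limit_buy(price=102, qty=2): fills=none; bids=[#1:2@102] asks=[-]
After op 2 [order #2] limit_sell(price=97, qty=4): fills=#1x#2:2@102; bids=[-] asks=[#2:2@97]
After op 3 [order #3] limit_sell(price=103, qty=4): fills=none; bids=[-] asks=[#2:2@97 #3:4@103]
After op 4 [order #4] market_buy(qty=8): fills=#4x#2:2@97 #4x#3:4@103; bids=[-] asks=[-]
After op 5 [order #5] limit_sell(price=105, qty=4): fills=none; bids=[-] asks=[#5:4@105]
After op 6 [order #6] limit_sell(price=98, qty=9): fills=none; bids=[-] asks=[#6:9@98 #5:4@105]
After op 7 cancel(order #5): fills=none; bids=[-] asks=[#6:9@98]
After op 8 [order #7] limit_buy(price=99, qty=10): fills=#7x#6:9@98; bids=[#7:1@99] asks=[-]

Answer: 2@102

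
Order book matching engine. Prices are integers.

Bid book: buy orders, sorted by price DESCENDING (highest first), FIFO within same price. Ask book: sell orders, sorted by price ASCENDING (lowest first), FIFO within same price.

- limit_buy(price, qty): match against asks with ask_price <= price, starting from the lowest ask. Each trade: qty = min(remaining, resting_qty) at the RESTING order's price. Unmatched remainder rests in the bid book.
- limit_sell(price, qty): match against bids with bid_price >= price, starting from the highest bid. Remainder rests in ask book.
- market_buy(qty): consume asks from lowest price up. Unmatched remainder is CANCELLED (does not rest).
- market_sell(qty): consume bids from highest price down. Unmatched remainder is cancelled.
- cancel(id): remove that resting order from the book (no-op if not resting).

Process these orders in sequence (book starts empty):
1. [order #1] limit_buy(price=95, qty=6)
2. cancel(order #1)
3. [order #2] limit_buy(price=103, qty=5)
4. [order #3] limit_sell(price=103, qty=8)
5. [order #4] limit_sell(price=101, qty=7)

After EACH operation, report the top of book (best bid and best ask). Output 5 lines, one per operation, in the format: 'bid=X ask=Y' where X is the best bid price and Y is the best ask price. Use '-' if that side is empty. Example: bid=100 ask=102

Answer: bid=95 ask=-
bid=- ask=-
bid=103 ask=-
bid=- ask=103
bid=- ask=101

Derivation:
After op 1 [order #1] limit_buy(price=95, qty=6): fills=none; bids=[#1:6@95] asks=[-]
After op 2 cancel(order #1): fills=none; bids=[-] asks=[-]
After op 3 [order #2] limit_buy(price=103, qty=5): fills=none; bids=[#2:5@103] asks=[-]
After op 4 [order #3] limit_sell(price=103, qty=8): fills=#2x#3:5@103; bids=[-] asks=[#3:3@103]
After op 5 [order #4] limit_sell(price=101, qty=7): fills=none; bids=[-] asks=[#4:7@101 #3:3@103]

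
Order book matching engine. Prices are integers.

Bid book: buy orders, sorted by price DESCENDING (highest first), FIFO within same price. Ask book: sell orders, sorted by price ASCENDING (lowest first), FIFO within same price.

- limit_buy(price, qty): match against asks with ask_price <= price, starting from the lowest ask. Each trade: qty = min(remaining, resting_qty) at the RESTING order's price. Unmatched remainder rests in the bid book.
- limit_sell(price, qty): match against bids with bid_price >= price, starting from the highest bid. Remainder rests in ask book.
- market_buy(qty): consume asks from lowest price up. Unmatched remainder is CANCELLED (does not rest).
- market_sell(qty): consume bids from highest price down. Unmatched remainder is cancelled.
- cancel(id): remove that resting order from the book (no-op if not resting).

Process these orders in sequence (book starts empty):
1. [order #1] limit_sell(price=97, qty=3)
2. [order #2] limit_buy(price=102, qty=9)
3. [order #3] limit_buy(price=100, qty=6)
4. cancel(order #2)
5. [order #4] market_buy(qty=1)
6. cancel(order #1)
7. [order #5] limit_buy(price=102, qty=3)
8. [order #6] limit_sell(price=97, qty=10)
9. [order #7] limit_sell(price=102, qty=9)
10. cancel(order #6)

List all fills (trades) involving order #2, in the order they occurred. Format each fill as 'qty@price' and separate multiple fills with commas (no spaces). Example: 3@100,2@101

After op 1 [order #1] limit_sell(price=97, qty=3): fills=none; bids=[-] asks=[#1:3@97]
After op 2 [order #2] limit_buy(price=102, qty=9): fills=#2x#1:3@97; bids=[#2:6@102] asks=[-]
After op 3 [order #3] limit_buy(price=100, qty=6): fills=none; bids=[#2:6@102 #3:6@100] asks=[-]
After op 4 cancel(order #2): fills=none; bids=[#3:6@100] asks=[-]
After op 5 [order #4] market_buy(qty=1): fills=none; bids=[#3:6@100] asks=[-]
After op 6 cancel(order #1): fills=none; bids=[#3:6@100] asks=[-]
After op 7 [order #5] limit_buy(price=102, qty=3): fills=none; bids=[#5:3@102 #3:6@100] asks=[-]
After op 8 [order #6] limit_sell(price=97, qty=10): fills=#5x#6:3@102 #3x#6:6@100; bids=[-] asks=[#6:1@97]
After op 9 [order #7] limit_sell(price=102, qty=9): fills=none; bids=[-] asks=[#6:1@97 #7:9@102]
After op 10 cancel(order #6): fills=none; bids=[-] asks=[#7:9@102]

Answer: 3@97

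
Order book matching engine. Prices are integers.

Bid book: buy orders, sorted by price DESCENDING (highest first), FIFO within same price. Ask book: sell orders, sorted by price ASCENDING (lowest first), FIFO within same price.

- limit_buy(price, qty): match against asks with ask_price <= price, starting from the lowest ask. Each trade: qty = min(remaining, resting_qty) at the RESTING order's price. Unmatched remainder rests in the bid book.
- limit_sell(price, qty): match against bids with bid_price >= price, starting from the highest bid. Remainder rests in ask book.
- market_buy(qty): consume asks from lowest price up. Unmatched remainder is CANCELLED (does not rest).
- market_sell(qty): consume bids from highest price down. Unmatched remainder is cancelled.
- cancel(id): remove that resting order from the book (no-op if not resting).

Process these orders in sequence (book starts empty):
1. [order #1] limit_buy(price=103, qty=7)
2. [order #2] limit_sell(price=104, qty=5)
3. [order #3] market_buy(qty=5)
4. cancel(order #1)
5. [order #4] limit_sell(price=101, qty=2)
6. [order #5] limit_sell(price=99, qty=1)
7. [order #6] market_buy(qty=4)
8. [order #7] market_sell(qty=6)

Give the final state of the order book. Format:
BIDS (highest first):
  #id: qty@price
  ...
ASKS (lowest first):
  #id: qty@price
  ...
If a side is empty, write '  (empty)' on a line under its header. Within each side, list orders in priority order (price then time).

Answer: BIDS (highest first):
  (empty)
ASKS (lowest first):
  (empty)

Derivation:
After op 1 [order #1] limit_buy(price=103, qty=7): fills=none; bids=[#1:7@103] asks=[-]
After op 2 [order #2] limit_sell(price=104, qty=5): fills=none; bids=[#1:7@103] asks=[#2:5@104]
After op 3 [order #3] market_buy(qty=5): fills=#3x#2:5@104; bids=[#1:7@103] asks=[-]
After op 4 cancel(order #1): fills=none; bids=[-] asks=[-]
After op 5 [order #4] limit_sell(price=101, qty=2): fills=none; bids=[-] asks=[#4:2@101]
After op 6 [order #5] limit_sell(price=99, qty=1): fills=none; bids=[-] asks=[#5:1@99 #4:2@101]
After op 7 [order #6] market_buy(qty=4): fills=#6x#5:1@99 #6x#4:2@101; bids=[-] asks=[-]
After op 8 [order #7] market_sell(qty=6): fills=none; bids=[-] asks=[-]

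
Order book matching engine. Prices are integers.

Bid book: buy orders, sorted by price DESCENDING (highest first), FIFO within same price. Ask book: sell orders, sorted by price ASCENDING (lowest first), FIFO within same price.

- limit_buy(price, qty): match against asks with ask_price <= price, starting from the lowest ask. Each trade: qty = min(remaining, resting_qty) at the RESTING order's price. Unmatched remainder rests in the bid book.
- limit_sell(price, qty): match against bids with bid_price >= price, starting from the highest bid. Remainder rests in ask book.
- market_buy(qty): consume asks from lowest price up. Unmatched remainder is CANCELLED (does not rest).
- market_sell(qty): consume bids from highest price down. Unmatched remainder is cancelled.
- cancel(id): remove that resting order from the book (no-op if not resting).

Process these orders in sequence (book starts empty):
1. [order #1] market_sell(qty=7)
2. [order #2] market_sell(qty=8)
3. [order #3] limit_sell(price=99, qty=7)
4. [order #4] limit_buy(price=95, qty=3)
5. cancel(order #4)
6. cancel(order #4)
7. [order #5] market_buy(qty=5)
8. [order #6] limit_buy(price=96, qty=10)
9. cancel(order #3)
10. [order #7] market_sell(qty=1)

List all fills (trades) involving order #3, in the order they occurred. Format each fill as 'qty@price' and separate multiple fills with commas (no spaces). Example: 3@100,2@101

Answer: 5@99

Derivation:
After op 1 [order #1] market_sell(qty=7): fills=none; bids=[-] asks=[-]
After op 2 [order #2] market_sell(qty=8): fills=none; bids=[-] asks=[-]
After op 3 [order #3] limit_sell(price=99, qty=7): fills=none; bids=[-] asks=[#3:7@99]
After op 4 [order #4] limit_buy(price=95, qty=3): fills=none; bids=[#4:3@95] asks=[#3:7@99]
After op 5 cancel(order #4): fills=none; bids=[-] asks=[#3:7@99]
After op 6 cancel(order #4): fills=none; bids=[-] asks=[#3:7@99]
After op 7 [order #5] market_buy(qty=5): fills=#5x#3:5@99; bids=[-] asks=[#3:2@99]
After op 8 [order #6] limit_buy(price=96, qty=10): fills=none; bids=[#6:10@96] asks=[#3:2@99]
After op 9 cancel(order #3): fills=none; bids=[#6:10@96] asks=[-]
After op 10 [order #7] market_sell(qty=1): fills=#6x#7:1@96; bids=[#6:9@96] asks=[-]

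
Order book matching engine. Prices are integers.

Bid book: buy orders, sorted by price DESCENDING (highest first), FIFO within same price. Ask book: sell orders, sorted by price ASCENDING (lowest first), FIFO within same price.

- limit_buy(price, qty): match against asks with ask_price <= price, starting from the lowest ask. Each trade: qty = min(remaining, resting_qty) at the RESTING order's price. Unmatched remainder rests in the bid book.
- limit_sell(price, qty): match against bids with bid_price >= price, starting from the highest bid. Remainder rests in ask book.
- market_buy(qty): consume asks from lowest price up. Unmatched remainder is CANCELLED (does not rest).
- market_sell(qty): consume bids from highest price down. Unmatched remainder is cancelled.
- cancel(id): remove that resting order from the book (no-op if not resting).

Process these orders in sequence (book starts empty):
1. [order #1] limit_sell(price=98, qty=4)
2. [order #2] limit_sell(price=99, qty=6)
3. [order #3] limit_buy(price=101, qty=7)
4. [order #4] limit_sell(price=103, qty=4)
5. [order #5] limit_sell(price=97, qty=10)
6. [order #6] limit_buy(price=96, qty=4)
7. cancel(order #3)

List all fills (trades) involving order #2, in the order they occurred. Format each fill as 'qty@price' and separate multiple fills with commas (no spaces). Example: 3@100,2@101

After op 1 [order #1] limit_sell(price=98, qty=4): fills=none; bids=[-] asks=[#1:4@98]
After op 2 [order #2] limit_sell(price=99, qty=6): fills=none; bids=[-] asks=[#1:4@98 #2:6@99]
After op 3 [order #3] limit_buy(price=101, qty=7): fills=#3x#1:4@98 #3x#2:3@99; bids=[-] asks=[#2:3@99]
After op 4 [order #4] limit_sell(price=103, qty=4): fills=none; bids=[-] asks=[#2:3@99 #4:4@103]
After op 5 [order #5] limit_sell(price=97, qty=10): fills=none; bids=[-] asks=[#5:10@97 #2:3@99 #4:4@103]
After op 6 [order #6] limit_buy(price=96, qty=4): fills=none; bids=[#6:4@96] asks=[#5:10@97 #2:3@99 #4:4@103]
After op 7 cancel(order #3): fills=none; bids=[#6:4@96] asks=[#5:10@97 #2:3@99 #4:4@103]

Answer: 3@99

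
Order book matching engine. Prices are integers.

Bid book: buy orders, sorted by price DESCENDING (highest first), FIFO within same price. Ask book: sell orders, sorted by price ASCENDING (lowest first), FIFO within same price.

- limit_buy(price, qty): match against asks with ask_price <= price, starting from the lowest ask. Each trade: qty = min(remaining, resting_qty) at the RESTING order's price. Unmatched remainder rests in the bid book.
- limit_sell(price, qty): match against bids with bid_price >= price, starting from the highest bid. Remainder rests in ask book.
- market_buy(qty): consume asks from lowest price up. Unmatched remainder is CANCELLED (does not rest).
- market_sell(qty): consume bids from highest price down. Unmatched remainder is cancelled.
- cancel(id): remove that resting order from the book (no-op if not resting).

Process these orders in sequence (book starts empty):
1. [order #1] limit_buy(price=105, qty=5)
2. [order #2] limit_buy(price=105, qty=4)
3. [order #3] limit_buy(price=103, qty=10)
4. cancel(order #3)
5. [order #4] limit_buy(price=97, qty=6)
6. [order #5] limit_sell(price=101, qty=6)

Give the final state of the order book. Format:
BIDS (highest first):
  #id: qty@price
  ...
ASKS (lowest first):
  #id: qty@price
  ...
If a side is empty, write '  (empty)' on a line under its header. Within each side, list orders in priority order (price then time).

After op 1 [order #1] limit_buy(price=105, qty=5): fills=none; bids=[#1:5@105] asks=[-]
After op 2 [order #2] limit_buy(price=105, qty=4): fills=none; bids=[#1:5@105 #2:4@105] asks=[-]
After op 3 [order #3] limit_buy(price=103, qty=10): fills=none; bids=[#1:5@105 #2:4@105 #3:10@103] asks=[-]
After op 4 cancel(order #3): fills=none; bids=[#1:5@105 #2:4@105] asks=[-]
After op 5 [order #4] limit_buy(price=97, qty=6): fills=none; bids=[#1:5@105 #2:4@105 #4:6@97] asks=[-]
After op 6 [order #5] limit_sell(price=101, qty=6): fills=#1x#5:5@105 #2x#5:1@105; bids=[#2:3@105 #4:6@97] asks=[-]

Answer: BIDS (highest first):
  #2: 3@105
  #4: 6@97
ASKS (lowest first):
  (empty)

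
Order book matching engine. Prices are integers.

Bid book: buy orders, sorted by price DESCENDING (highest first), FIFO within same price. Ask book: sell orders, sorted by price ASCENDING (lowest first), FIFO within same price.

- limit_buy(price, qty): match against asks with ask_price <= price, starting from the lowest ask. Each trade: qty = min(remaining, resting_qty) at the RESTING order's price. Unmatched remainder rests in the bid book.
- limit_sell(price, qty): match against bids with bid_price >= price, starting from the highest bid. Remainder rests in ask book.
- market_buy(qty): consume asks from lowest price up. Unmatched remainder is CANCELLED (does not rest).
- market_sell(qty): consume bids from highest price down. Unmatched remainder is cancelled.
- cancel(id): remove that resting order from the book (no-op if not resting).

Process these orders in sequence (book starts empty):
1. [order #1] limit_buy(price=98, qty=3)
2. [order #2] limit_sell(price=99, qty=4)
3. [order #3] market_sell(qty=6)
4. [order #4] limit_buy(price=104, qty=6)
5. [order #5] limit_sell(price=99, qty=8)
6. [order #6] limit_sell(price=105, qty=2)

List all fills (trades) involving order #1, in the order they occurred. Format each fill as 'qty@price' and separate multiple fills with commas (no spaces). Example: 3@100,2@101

After op 1 [order #1] limit_buy(price=98, qty=3): fills=none; bids=[#1:3@98] asks=[-]
After op 2 [order #2] limit_sell(price=99, qty=4): fills=none; bids=[#1:3@98] asks=[#2:4@99]
After op 3 [order #3] market_sell(qty=6): fills=#1x#3:3@98; bids=[-] asks=[#2:4@99]
After op 4 [order #4] limit_buy(price=104, qty=6): fills=#4x#2:4@99; bids=[#4:2@104] asks=[-]
After op 5 [order #5] limit_sell(price=99, qty=8): fills=#4x#5:2@104; bids=[-] asks=[#5:6@99]
After op 6 [order #6] limit_sell(price=105, qty=2): fills=none; bids=[-] asks=[#5:6@99 #6:2@105]

Answer: 3@98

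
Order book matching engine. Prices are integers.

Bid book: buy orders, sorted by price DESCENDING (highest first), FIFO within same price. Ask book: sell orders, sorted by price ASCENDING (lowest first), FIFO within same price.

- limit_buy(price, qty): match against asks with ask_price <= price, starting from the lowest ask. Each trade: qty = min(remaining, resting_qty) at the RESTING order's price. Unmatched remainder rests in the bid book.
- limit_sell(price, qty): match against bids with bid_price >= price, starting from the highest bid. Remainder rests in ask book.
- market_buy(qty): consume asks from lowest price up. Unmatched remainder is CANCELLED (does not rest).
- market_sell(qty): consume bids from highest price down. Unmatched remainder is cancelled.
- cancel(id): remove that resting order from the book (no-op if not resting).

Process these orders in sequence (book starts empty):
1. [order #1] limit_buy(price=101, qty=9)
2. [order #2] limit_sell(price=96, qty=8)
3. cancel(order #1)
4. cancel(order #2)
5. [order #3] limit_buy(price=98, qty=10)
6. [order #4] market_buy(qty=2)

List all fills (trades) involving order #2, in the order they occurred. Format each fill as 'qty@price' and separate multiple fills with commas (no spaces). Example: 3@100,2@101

After op 1 [order #1] limit_buy(price=101, qty=9): fills=none; bids=[#1:9@101] asks=[-]
After op 2 [order #2] limit_sell(price=96, qty=8): fills=#1x#2:8@101; bids=[#1:1@101] asks=[-]
After op 3 cancel(order #1): fills=none; bids=[-] asks=[-]
After op 4 cancel(order #2): fills=none; bids=[-] asks=[-]
After op 5 [order #3] limit_buy(price=98, qty=10): fills=none; bids=[#3:10@98] asks=[-]
After op 6 [order #4] market_buy(qty=2): fills=none; bids=[#3:10@98] asks=[-]

Answer: 8@101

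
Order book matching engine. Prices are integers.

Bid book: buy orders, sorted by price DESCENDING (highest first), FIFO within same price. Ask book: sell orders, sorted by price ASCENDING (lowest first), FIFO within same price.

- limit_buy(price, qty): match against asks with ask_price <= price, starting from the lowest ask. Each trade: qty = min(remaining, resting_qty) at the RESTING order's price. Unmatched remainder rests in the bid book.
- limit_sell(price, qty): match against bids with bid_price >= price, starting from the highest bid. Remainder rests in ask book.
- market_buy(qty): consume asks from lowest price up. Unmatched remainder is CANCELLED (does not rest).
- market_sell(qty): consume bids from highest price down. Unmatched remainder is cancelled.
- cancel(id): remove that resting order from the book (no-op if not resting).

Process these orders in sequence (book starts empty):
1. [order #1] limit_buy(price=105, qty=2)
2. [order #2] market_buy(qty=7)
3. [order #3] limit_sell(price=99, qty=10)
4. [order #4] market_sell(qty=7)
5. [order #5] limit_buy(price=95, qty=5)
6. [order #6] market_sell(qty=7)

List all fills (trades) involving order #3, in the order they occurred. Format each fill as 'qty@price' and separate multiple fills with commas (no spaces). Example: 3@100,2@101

After op 1 [order #1] limit_buy(price=105, qty=2): fills=none; bids=[#1:2@105] asks=[-]
After op 2 [order #2] market_buy(qty=7): fills=none; bids=[#1:2@105] asks=[-]
After op 3 [order #3] limit_sell(price=99, qty=10): fills=#1x#3:2@105; bids=[-] asks=[#3:8@99]
After op 4 [order #4] market_sell(qty=7): fills=none; bids=[-] asks=[#3:8@99]
After op 5 [order #5] limit_buy(price=95, qty=5): fills=none; bids=[#5:5@95] asks=[#3:8@99]
After op 6 [order #6] market_sell(qty=7): fills=#5x#6:5@95; bids=[-] asks=[#3:8@99]

Answer: 2@105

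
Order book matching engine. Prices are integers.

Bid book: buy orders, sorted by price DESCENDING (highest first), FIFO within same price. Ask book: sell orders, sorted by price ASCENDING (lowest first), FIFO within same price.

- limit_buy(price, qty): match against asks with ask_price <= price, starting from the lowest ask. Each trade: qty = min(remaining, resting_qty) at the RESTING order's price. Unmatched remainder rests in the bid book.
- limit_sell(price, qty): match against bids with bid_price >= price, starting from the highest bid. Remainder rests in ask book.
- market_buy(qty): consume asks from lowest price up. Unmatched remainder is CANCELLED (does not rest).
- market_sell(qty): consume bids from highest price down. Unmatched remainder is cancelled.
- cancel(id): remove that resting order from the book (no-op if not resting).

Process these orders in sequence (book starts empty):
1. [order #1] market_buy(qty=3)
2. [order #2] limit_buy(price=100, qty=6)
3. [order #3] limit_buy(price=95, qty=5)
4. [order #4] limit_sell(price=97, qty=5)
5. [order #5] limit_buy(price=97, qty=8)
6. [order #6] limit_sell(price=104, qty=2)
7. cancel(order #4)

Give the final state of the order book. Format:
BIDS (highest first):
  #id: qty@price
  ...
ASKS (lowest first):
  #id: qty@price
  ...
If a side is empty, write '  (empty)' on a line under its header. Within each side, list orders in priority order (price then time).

Answer: BIDS (highest first):
  #2: 1@100
  #5: 8@97
  #3: 5@95
ASKS (lowest first):
  #6: 2@104

Derivation:
After op 1 [order #1] market_buy(qty=3): fills=none; bids=[-] asks=[-]
After op 2 [order #2] limit_buy(price=100, qty=6): fills=none; bids=[#2:6@100] asks=[-]
After op 3 [order #3] limit_buy(price=95, qty=5): fills=none; bids=[#2:6@100 #3:5@95] asks=[-]
After op 4 [order #4] limit_sell(price=97, qty=5): fills=#2x#4:5@100; bids=[#2:1@100 #3:5@95] asks=[-]
After op 5 [order #5] limit_buy(price=97, qty=8): fills=none; bids=[#2:1@100 #5:8@97 #3:5@95] asks=[-]
After op 6 [order #6] limit_sell(price=104, qty=2): fills=none; bids=[#2:1@100 #5:8@97 #3:5@95] asks=[#6:2@104]
After op 7 cancel(order #4): fills=none; bids=[#2:1@100 #5:8@97 #3:5@95] asks=[#6:2@104]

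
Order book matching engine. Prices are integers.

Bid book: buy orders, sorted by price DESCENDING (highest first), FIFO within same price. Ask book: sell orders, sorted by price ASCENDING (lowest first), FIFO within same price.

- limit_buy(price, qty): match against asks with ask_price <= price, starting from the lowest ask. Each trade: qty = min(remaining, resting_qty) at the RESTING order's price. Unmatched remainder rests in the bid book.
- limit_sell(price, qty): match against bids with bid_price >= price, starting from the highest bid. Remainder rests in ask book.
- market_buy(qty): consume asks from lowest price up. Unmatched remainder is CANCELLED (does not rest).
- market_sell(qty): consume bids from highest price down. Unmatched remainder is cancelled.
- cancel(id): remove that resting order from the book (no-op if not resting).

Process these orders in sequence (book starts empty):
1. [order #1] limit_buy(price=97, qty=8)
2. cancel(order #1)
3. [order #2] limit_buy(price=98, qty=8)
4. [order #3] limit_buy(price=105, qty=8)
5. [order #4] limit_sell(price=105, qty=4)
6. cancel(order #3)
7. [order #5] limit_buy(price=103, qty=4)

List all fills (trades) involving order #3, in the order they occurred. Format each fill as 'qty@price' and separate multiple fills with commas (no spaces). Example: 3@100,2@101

After op 1 [order #1] limit_buy(price=97, qty=8): fills=none; bids=[#1:8@97] asks=[-]
After op 2 cancel(order #1): fills=none; bids=[-] asks=[-]
After op 3 [order #2] limit_buy(price=98, qty=8): fills=none; bids=[#2:8@98] asks=[-]
After op 4 [order #3] limit_buy(price=105, qty=8): fills=none; bids=[#3:8@105 #2:8@98] asks=[-]
After op 5 [order #4] limit_sell(price=105, qty=4): fills=#3x#4:4@105; bids=[#3:4@105 #2:8@98] asks=[-]
After op 6 cancel(order #3): fills=none; bids=[#2:8@98] asks=[-]
After op 7 [order #5] limit_buy(price=103, qty=4): fills=none; bids=[#5:4@103 #2:8@98] asks=[-]

Answer: 4@105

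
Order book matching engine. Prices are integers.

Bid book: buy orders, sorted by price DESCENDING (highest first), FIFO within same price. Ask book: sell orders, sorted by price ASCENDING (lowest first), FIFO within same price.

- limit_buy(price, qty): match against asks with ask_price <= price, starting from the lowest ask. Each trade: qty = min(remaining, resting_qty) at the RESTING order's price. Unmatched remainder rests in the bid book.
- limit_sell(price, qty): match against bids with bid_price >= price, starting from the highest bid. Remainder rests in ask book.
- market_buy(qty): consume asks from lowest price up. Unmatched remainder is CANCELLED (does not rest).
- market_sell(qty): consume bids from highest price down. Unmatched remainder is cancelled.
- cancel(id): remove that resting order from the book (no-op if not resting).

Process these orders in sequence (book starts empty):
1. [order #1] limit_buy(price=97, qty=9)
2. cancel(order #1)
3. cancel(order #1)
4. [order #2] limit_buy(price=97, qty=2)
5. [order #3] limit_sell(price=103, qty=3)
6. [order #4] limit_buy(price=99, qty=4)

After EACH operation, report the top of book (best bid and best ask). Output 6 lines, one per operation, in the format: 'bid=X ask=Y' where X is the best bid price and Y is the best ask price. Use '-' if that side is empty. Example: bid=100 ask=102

Answer: bid=97 ask=-
bid=- ask=-
bid=- ask=-
bid=97 ask=-
bid=97 ask=103
bid=99 ask=103

Derivation:
After op 1 [order #1] limit_buy(price=97, qty=9): fills=none; bids=[#1:9@97] asks=[-]
After op 2 cancel(order #1): fills=none; bids=[-] asks=[-]
After op 3 cancel(order #1): fills=none; bids=[-] asks=[-]
After op 4 [order #2] limit_buy(price=97, qty=2): fills=none; bids=[#2:2@97] asks=[-]
After op 5 [order #3] limit_sell(price=103, qty=3): fills=none; bids=[#2:2@97] asks=[#3:3@103]
After op 6 [order #4] limit_buy(price=99, qty=4): fills=none; bids=[#4:4@99 #2:2@97] asks=[#3:3@103]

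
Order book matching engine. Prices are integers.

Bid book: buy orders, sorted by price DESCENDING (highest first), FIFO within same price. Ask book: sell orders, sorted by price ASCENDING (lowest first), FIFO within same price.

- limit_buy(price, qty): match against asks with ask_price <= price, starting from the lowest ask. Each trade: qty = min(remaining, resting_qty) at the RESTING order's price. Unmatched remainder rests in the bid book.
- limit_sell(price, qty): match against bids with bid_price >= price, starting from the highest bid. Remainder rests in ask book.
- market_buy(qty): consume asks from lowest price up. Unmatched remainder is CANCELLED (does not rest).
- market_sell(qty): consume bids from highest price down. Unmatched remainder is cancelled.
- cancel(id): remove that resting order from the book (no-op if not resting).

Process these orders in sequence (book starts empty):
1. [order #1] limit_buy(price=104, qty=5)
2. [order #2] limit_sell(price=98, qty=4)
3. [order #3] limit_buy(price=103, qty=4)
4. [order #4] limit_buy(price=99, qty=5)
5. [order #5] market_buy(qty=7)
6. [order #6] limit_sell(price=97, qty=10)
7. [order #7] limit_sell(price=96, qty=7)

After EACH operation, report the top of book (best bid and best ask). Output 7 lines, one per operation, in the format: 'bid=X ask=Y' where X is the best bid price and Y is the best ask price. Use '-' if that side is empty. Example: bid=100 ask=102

After op 1 [order #1] limit_buy(price=104, qty=5): fills=none; bids=[#1:5@104] asks=[-]
After op 2 [order #2] limit_sell(price=98, qty=4): fills=#1x#2:4@104; bids=[#1:1@104] asks=[-]
After op 3 [order #3] limit_buy(price=103, qty=4): fills=none; bids=[#1:1@104 #3:4@103] asks=[-]
After op 4 [order #4] limit_buy(price=99, qty=5): fills=none; bids=[#1:1@104 #3:4@103 #4:5@99] asks=[-]
After op 5 [order #5] market_buy(qty=7): fills=none; bids=[#1:1@104 #3:4@103 #4:5@99] asks=[-]
After op 6 [order #6] limit_sell(price=97, qty=10): fills=#1x#6:1@104 #3x#6:4@103 #4x#6:5@99; bids=[-] asks=[-]
After op 7 [order #7] limit_sell(price=96, qty=7): fills=none; bids=[-] asks=[#7:7@96]

Answer: bid=104 ask=-
bid=104 ask=-
bid=104 ask=-
bid=104 ask=-
bid=104 ask=-
bid=- ask=-
bid=- ask=96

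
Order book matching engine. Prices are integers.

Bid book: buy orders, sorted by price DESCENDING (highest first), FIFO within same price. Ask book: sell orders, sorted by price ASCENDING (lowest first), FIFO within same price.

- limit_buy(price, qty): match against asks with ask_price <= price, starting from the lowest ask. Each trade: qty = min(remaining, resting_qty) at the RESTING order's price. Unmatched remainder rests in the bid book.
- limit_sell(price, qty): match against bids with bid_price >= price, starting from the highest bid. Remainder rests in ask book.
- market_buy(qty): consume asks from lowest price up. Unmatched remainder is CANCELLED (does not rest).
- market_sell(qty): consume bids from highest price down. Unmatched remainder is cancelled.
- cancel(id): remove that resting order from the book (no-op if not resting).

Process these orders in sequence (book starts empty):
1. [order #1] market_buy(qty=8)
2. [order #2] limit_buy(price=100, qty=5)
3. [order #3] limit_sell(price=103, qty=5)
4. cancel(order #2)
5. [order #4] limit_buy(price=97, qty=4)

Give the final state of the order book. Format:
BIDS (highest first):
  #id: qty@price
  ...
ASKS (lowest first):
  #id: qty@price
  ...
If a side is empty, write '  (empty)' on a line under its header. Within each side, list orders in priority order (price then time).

Answer: BIDS (highest first):
  #4: 4@97
ASKS (lowest first):
  #3: 5@103

Derivation:
After op 1 [order #1] market_buy(qty=8): fills=none; bids=[-] asks=[-]
After op 2 [order #2] limit_buy(price=100, qty=5): fills=none; bids=[#2:5@100] asks=[-]
After op 3 [order #3] limit_sell(price=103, qty=5): fills=none; bids=[#2:5@100] asks=[#3:5@103]
After op 4 cancel(order #2): fills=none; bids=[-] asks=[#3:5@103]
After op 5 [order #4] limit_buy(price=97, qty=4): fills=none; bids=[#4:4@97] asks=[#3:5@103]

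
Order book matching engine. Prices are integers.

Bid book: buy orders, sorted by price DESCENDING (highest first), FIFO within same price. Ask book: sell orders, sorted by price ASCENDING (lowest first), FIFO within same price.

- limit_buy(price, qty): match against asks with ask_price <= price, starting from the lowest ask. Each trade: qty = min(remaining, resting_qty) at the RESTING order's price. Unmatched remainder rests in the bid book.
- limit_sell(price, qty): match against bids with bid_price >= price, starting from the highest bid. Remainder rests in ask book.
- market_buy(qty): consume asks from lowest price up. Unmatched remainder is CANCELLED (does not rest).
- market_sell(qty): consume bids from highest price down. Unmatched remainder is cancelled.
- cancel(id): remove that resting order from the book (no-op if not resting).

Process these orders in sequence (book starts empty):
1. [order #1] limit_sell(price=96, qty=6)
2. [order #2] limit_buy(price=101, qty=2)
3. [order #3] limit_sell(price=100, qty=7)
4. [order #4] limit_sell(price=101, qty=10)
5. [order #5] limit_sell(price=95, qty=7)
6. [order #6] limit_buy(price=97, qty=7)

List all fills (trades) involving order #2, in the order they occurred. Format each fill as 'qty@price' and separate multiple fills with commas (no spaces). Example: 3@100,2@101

After op 1 [order #1] limit_sell(price=96, qty=6): fills=none; bids=[-] asks=[#1:6@96]
After op 2 [order #2] limit_buy(price=101, qty=2): fills=#2x#1:2@96; bids=[-] asks=[#1:4@96]
After op 3 [order #3] limit_sell(price=100, qty=7): fills=none; bids=[-] asks=[#1:4@96 #3:7@100]
After op 4 [order #4] limit_sell(price=101, qty=10): fills=none; bids=[-] asks=[#1:4@96 #3:7@100 #4:10@101]
After op 5 [order #5] limit_sell(price=95, qty=7): fills=none; bids=[-] asks=[#5:7@95 #1:4@96 #3:7@100 #4:10@101]
After op 6 [order #6] limit_buy(price=97, qty=7): fills=#6x#5:7@95; bids=[-] asks=[#1:4@96 #3:7@100 #4:10@101]

Answer: 2@96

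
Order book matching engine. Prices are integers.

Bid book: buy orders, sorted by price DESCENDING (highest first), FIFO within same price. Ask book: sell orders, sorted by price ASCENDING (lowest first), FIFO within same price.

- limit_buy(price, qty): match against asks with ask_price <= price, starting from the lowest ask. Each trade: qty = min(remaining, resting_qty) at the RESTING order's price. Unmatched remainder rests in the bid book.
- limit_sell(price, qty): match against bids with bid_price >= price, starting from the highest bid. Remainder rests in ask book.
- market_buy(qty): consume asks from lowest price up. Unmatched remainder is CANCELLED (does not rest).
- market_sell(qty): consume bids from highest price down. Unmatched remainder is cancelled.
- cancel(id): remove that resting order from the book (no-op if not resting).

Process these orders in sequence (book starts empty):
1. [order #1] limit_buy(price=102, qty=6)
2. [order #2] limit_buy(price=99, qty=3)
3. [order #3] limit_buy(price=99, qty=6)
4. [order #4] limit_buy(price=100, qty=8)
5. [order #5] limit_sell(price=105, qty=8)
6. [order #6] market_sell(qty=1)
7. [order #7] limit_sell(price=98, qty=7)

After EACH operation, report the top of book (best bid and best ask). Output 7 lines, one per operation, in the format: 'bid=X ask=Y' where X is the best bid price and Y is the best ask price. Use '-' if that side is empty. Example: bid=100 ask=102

Answer: bid=102 ask=-
bid=102 ask=-
bid=102 ask=-
bid=102 ask=-
bid=102 ask=105
bid=102 ask=105
bid=100 ask=105

Derivation:
After op 1 [order #1] limit_buy(price=102, qty=6): fills=none; bids=[#1:6@102] asks=[-]
After op 2 [order #2] limit_buy(price=99, qty=3): fills=none; bids=[#1:6@102 #2:3@99] asks=[-]
After op 3 [order #3] limit_buy(price=99, qty=6): fills=none; bids=[#1:6@102 #2:3@99 #3:6@99] asks=[-]
After op 4 [order #4] limit_buy(price=100, qty=8): fills=none; bids=[#1:6@102 #4:8@100 #2:3@99 #3:6@99] asks=[-]
After op 5 [order #5] limit_sell(price=105, qty=8): fills=none; bids=[#1:6@102 #4:8@100 #2:3@99 #3:6@99] asks=[#5:8@105]
After op 6 [order #6] market_sell(qty=1): fills=#1x#6:1@102; bids=[#1:5@102 #4:8@100 #2:3@99 #3:6@99] asks=[#5:8@105]
After op 7 [order #7] limit_sell(price=98, qty=7): fills=#1x#7:5@102 #4x#7:2@100; bids=[#4:6@100 #2:3@99 #3:6@99] asks=[#5:8@105]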